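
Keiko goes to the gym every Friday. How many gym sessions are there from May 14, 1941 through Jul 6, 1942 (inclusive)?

May 14, 1941 is a Wednesday.
From May 14, 1941 to Jul 6, 1942 is 419 days inclusive.
419 = 7 × 59 + 6, so there are 59 full weeks plus 6 extra days.
Each full week contributes one Friday: 59 so far.
The 6 extra days are Wed, Thu, Fri, Sat, Sun, Mon — 1 of them qualifies.
Total: 59 + 1 = 60.

60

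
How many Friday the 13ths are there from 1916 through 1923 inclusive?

13

Friday-the-13ths by year:
1916: Oct
1917: Apr, Jul
1918: Sep, Dec
1919: Jun
1920: Feb, Aug
1921: May
1922: Jan, Oct
1923: Apr, Jul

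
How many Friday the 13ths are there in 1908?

The 13th falls on a Friday when the month's 13th has weekday Fri.
Jan 13 is Mon; Feb 13 is Thu; Mar 13 is Fri ✓; Apr 13 is Mon; May 13 is Wed; Jun 13 is Sat; Jul 13 is Mon; Aug 13 is Thu; Sep 13 is Sun; Oct 13 is Tue; Nov 13 is Fri ✓; Dec 13 is Sun.
Friday the 13ths: Mar, Nov.

2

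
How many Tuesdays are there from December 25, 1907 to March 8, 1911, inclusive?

December 25, 1907 is a Wednesday.
That's 1170 days from start to end, counting both.
1170 = 7 × 167 + 1, so there are 167 full weeks plus 1 extra day.
Each full week contributes one Tuesday: 167 so far.
The 1 extra day is Wed — none qualify.
Total: 167 + 0 = 167.

167 Tuesdays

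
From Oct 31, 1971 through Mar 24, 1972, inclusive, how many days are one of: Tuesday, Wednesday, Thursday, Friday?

84

Oct 31, 1971 is a Sunday.
That's 146 days from start to end, counting both.
146 = 7 × 20 + 6, so there are 20 full weeks plus 6 extra days.
Each full week contributes 4 days from the set (Tue, Wed, Thu, Fri): 20 × 4 = 80.
The 6 extra days are Sunday, Monday, Tuesday, Wednesday, Thursday, Friday — 4 of them qualify.
Total: 80 + 4 = 84.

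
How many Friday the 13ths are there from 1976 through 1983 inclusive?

13

Friday-the-13ths by year:
1976: Feb, Aug
1977: May
1978: Jan, Oct
1979: Apr, Jul
1980: Jun
1981: Feb, Mar, Nov
1982: Aug
1983: May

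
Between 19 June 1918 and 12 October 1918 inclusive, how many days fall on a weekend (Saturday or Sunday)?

19 June 1918 is a Wednesday.
The range spans 116 days (inclusive of both endpoints).
116 = 7 × 16 + 4, so there are 16 full weeks plus 4 extra days.
Each full week contributes 2 weekend days (Sat, Sun): 16 × 2 = 32.
The 4 extra days are Wednesday, Thursday, Friday, Saturday — 1 of them qualifies.
Total: 32 + 1 = 33.

33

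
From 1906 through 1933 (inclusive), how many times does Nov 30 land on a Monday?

4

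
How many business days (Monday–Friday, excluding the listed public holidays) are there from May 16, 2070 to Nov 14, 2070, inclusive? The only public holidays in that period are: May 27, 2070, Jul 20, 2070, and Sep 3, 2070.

129

May 16, 2070 is a Friday.
From May 16, 2070 to Nov 14, 2070 is 183 days inclusive.
183 = 7 × 26 + 1, so there are 26 full weeks plus 1 extra day.
Each full week contributes 5 weekdays (Mon–Fri): 26 × 5 = 130.
The 1 extra day is Fri — 1 of them qualifies.
Total: 130 + 1 = 131.
Holidays: May 27, 2070 (Tue); Jul 20, 2070 (Sun); Sep 3, 2070 (Wed).
2 of the 3 holidays fall on weekdays; the rest are weekends and were already excluded.
Business days: 131 − 2 = 129.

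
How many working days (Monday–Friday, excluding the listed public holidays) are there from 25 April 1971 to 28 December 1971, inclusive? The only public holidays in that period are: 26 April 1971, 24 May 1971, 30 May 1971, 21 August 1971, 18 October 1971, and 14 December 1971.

25 April 1971 is a Sunday.
The range spans 248 days (inclusive of both endpoints).
248 = 7 × 35 + 3, so there are 35 full weeks plus 3 extra days.
Each full week contributes 5 weekdays (Mon–Fri): 35 × 5 = 175.
The 3 extra days are Sun, Mon, Tue — 2 of them qualify.
Total: 175 + 2 = 177.
Holidays: 26 April 1971 (Mon); 24 May 1971 (Mon); 30 May 1971 (Sun); 21 August 1971 (Sat); 18 October 1971 (Mon); 14 December 1971 (Tue).
4 of the 6 holidays fall on weekdays; the rest are weekends and were already excluded.
Business days: 177 − 4 = 173.

173 working days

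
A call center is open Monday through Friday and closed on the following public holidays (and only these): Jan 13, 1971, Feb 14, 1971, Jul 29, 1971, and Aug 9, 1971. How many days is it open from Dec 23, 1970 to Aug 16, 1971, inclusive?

166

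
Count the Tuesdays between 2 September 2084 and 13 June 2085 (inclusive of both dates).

41

2 September 2084 is a Saturday.
The range spans 285 days (inclusive of both endpoints).
285 = 7 × 40 + 5, so there are 40 full weeks plus 5 extra days.
Each full week contributes one Tuesday: 40 so far.
The 5 extra days are Saturday, Sunday, Monday, Tuesday, Wednesday — 1 of them qualifies.
Total: 40 + 1 = 41.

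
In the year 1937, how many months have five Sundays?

4

A month has five Sundays exactly when Sunday falls within its first (length − 28) days.
Jan: 31 days, starts Fri → 5 of Fri, Sat, Sun ✓
Feb: 28 days, starts Mon → 5 of (none)
Mar: 31 days, starts Mon → 5 of Mon, Tue, Wed
Apr: 30 days, starts Thu → 5 of Thu, Fri
May: 31 days, starts Sat → 5 of Sat, Sun, Mon ✓
Jun: 30 days, starts Tue → 5 of Tue, Wed
Jul: 31 days, starts Thu → 5 of Thu, Fri, Sat
Aug: 31 days, starts Sun → 5 of Sun, Mon, Tue ✓
Sep: 30 days, starts Wed → 5 of Wed, Thu
Oct: 31 days, starts Fri → 5 of Fri, Sat, Sun ✓
Nov: 30 days, starts Mon → 5 of Mon, Tue
Dec: 31 days, starts Wed → 5 of Wed, Thu, Fri
Months with five Sundays: Jan, May, Aug, Oct.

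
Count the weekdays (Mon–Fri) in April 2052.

2052-04-01 is a Monday.
The range spans 30 days (inclusive of both endpoints).
30 = 7 × 4 + 2, so there are 4 full weeks plus 2 extra days.
Each full week contributes 5 weekdays (Mon–Fri): 4 × 5 = 20.
The 2 extra days are Mon, Tue — 2 of them qualify.
Total: 20 + 2 = 22.

22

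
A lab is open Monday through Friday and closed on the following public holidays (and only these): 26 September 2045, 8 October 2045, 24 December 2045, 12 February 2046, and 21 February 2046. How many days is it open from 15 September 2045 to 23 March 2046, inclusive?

133

15 September 2045 is a Friday.
From 15 September 2045 to 23 March 2046 is 190 days inclusive.
190 = 7 × 27 + 1, so there are 27 full weeks plus 1 extra day.
Each full week contributes 5 weekdays (Mon–Fri): 27 × 5 = 135.
The 1 extra day is Friday — 1 of them qualifies.
Total: 135 + 1 = 136.
Holidays: 26 September 2045 (Tue); 8 October 2045 (Sun); 24 December 2045 (Sun); 12 February 2046 (Mon); 21 February 2046 (Wed).
3 of the 5 holidays fall on weekdays; the rest are weekends and were already excluded.
Business days: 136 − 3 = 133.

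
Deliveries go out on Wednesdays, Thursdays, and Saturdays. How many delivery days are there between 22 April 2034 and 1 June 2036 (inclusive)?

331

22 April 2034 is a Saturday.
That's 772 days from start to end, counting both.
772 = 7 × 110 + 2, so there are 110 full weeks plus 2 extra days.
Each full week contributes 3 days from the set (Wed, Thu, Sat): 110 × 3 = 330.
The 2 extra days are Sat, Sun — 1 of them qualifies.
Total: 330 + 1 = 331.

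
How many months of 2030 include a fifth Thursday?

4

A month has five Thursdays exactly when Thursday falls within its first (length − 28) days.
Jan: 31 days, starts Tue → 5 of Tue, Wed, Thu ✓
Feb: 28 days, starts Fri → 5 of (none)
Mar: 31 days, starts Fri → 5 of Fri, Sat, Sun
Apr: 30 days, starts Mon → 5 of Mon, Tue
May: 31 days, starts Wed → 5 of Wed, Thu, Fri ✓
Jun: 30 days, starts Sat → 5 of Sat, Sun
Jul: 31 days, starts Mon → 5 of Mon, Tue, Wed
Aug: 31 days, starts Thu → 5 of Thu, Fri, Sat ✓
Sep: 30 days, starts Sun → 5 of Sun, Mon
Oct: 31 days, starts Tue → 5 of Tue, Wed, Thu ✓
Nov: 30 days, starts Fri → 5 of Fri, Sat
Dec: 31 days, starts Sun → 5 of Sun, Mon, Tue
Months with five Thursdays: Jan, May, Aug, Oct.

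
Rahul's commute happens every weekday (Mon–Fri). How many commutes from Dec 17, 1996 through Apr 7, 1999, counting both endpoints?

602 weekdays

Dec 17, 1996 is a Tuesday.
From Dec 17, 1996 to Apr 7, 1999 is 842 days inclusive.
842 = 7 × 120 + 2, so there are 120 full weeks plus 2 extra days.
Each full week contributes 5 weekdays (Mon–Fri): 120 × 5 = 600.
The 2 extra days are Tuesday, Wednesday — 2 of them qualify.
Total: 600 + 2 = 602.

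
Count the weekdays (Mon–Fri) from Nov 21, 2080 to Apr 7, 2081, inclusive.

98

Nov 21, 2080 is a Thursday.
The range spans 138 days (inclusive of both endpoints).
138 = 7 × 19 + 5, so there are 19 full weeks plus 5 extra days.
Each full week contributes 5 weekdays (Mon–Fri): 19 × 5 = 95.
The 5 extra days are Thursday, Friday, Saturday, Sunday, Monday — 3 of them qualify.
Total: 95 + 3 = 98.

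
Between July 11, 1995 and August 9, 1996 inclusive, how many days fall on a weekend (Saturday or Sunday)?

112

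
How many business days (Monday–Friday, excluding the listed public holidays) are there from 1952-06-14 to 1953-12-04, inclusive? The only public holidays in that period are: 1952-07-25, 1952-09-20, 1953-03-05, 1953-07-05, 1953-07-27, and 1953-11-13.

1952-06-14 is a Saturday.
From 1952-06-14 to 1953-12-04 is 539 days inclusive.
539 = 7 × 77, so the span is exactly 77 full weeks.
Each full week contributes 5 weekdays (Mon–Fri): 77 × 5 = 385.
Holidays: 1952-07-25 (Fri); 1952-09-20 (Sat); 1953-03-05 (Thu); 1953-07-05 (Sun); 1953-07-27 (Mon); 1953-11-13 (Fri).
4 of the 6 holidays fall on weekdays; the rest are weekends and were already excluded.
Business days: 385 − 4 = 381.

381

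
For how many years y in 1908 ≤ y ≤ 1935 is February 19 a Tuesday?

Day of week of February 19 in each year:
1908: Wed, 1909: Fri, 1910: Sat, 1911: Sun, 1912: Mon, 1913: Wed, 1914: Thu, 1915: Fri, 1916: Sat, 1917: Mon, 1918: Tue ✓, 1919: Wed, 1920: Thu, 1921: Sat, 1922: Sun, 1923: Mon, 1924: Tue ✓, 1925: Thu, 1926: Fri, 1927: Sat, 1928: Sun, 1929: Tue ✓, 1930: Wed, 1931: Thu, 1932: Fri, 1933: Sun, 1934: Mon, 1935: Tue ✓
Tuesdays: 1918, 1924, 1929, 1935.

4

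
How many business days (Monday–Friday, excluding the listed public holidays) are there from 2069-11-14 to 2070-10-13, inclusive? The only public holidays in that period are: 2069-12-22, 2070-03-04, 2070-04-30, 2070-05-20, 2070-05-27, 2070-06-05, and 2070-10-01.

232

2069-11-14 is a Thursday.
That's 334 days from start to end, counting both.
334 = 7 × 47 + 5, so there are 47 full weeks plus 5 extra days.
Each full week contributes 5 weekdays (Mon–Fri): 47 × 5 = 235.
The 5 extra days are Thu, Fri, Sat, Sun, Mon — 3 of them qualify.
Total: 235 + 3 = 238.
Holidays: 2069-12-22 (Sun); 2070-03-04 (Tue); 2070-04-30 (Wed); 2070-05-20 (Tue); 2070-05-27 (Tue); 2070-06-05 (Thu); 2070-10-01 (Wed).
6 of the 7 holidays fall on weekdays; the rest are weekends and were already excluded.
Business days: 238 − 6 = 232.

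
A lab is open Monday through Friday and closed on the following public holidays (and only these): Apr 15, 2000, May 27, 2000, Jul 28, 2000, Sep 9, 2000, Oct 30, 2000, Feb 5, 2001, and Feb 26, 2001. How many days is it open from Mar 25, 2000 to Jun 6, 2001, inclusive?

309

Mar 25, 2000 is a Saturday.
From Mar 25, 2000 to Jun 6, 2001 is 439 days inclusive.
439 = 7 × 62 + 5, so there are 62 full weeks plus 5 extra days.
Each full week contributes 5 weekdays (Mon–Fri): 62 × 5 = 310.
The 5 extra days are Saturday, Sunday, Monday, Tuesday, Wednesday — 3 of them qualify.
Total: 310 + 3 = 313.
Holidays: Apr 15, 2000 (Sat); May 27, 2000 (Sat); Jul 28, 2000 (Fri); Sep 9, 2000 (Sat); Oct 30, 2000 (Mon); Feb 5, 2001 (Mon); Feb 26, 2001 (Mon).
4 of the 7 holidays fall on weekdays; the rest are weekends and were already excluded.
Business days: 313 − 4 = 309.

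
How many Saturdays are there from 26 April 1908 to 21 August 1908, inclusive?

16

26 April 1908 is a Sunday.
That's 118 days from start to end, counting both.
118 = 7 × 16 + 6, so there are 16 full weeks plus 6 extra days.
Each full week contributes one Saturday: 16 so far.
The 6 extra days are Sunday, Monday, Tuesday, Wednesday, Thursday, Friday — none qualify.
Total: 16 + 0 = 16.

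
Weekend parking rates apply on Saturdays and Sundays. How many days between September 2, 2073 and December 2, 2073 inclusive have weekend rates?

September 2, 2073 is a Saturday.
That's 92 days from start to end, counting both.
92 = 7 × 13 + 1, so there are 13 full weeks plus 1 extra day.
Each full week contributes 2 weekend days (Sat, Sun): 13 × 2 = 26.
The 1 extra day is Saturday — 1 of them qualifies.
Total: 26 + 1 = 27.

27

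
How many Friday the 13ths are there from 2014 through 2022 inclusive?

Friday-the-13ths by year:
2014: Jun
2015: Feb, Mar, Nov
2016: May
2017: Jan, Oct
2018: Apr, Jul
2019: Sep, Dec
2020: Mar, Nov
2021: Aug
2022: May

15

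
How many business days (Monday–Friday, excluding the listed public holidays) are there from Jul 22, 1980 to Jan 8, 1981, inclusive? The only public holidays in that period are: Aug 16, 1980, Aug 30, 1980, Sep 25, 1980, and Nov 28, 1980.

121

Jul 22, 1980 is a Tuesday.
From Jul 22, 1980 to Jan 8, 1981 is 171 days inclusive.
171 = 7 × 24 + 3, so there are 24 full weeks plus 3 extra days.
Each full week contributes 5 weekdays (Mon–Fri): 24 × 5 = 120.
The 3 extra days are Tue, Wed, Thu — 3 of them qualify.
Total: 120 + 3 = 123.
Holidays: Aug 16, 1980 (Sat); Aug 30, 1980 (Sat); Sep 25, 1980 (Thu); Nov 28, 1980 (Fri).
2 of the 4 holidays fall on weekdays; the rest are weekends and were already excluded.
Business days: 123 − 2 = 121.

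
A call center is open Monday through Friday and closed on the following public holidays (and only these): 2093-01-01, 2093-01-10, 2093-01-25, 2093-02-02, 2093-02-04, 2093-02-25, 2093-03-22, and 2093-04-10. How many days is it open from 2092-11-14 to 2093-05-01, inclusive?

116 working days

2092-11-14 is a Friday.
That's 169 days from start to end, counting both.
169 = 7 × 24 + 1, so there are 24 full weeks plus 1 extra day.
Each full week contributes 5 weekdays (Mon–Fri): 24 × 5 = 120.
The 1 extra day is Fri — 1 of them qualifies.
Total: 120 + 1 = 121.
Holidays: 2093-01-01 (Thu); 2093-01-10 (Sat); 2093-01-25 (Sun); 2093-02-02 (Mon); 2093-02-04 (Wed); 2093-02-25 (Wed); 2093-03-22 (Sun); 2093-04-10 (Fri).
5 of the 8 holidays fall on weekdays; the rest are weekends and were already excluded.
Business days: 121 − 5 = 116.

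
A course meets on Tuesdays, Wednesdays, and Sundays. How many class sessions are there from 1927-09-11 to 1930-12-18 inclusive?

513

1927-09-11 is a Sunday.
The range spans 1195 days (inclusive of both endpoints).
1195 = 7 × 170 + 5, so there are 170 full weeks plus 5 extra days.
Each full week contributes 3 days from the set (Tue, Wed, Sun): 170 × 3 = 510.
The 5 extra days are Sunday, Monday, Tuesday, Wednesday, Thursday — 3 of them qualify.
Total: 510 + 3 = 513.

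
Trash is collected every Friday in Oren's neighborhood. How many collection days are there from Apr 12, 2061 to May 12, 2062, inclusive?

Apr 12, 2061 is a Tuesday.
From Apr 12, 2061 to May 12, 2062 is 396 days inclusive.
396 = 7 × 56 + 4, so there are 56 full weeks plus 4 extra days.
Each full week contributes one Friday: 56 so far.
The 4 extra days are Tue, Wed, Thu, Fri — 1 of them qualifies.
Total: 56 + 1 = 57.

57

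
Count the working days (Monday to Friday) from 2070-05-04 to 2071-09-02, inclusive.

2070-05-04 is a Sunday.
That's 487 days from start to end, counting both.
487 = 7 × 69 + 4, so there are 69 full weeks plus 4 extra days.
Each full week contributes 5 weekdays (Mon–Fri): 69 × 5 = 345.
The 4 extra days are Sunday, Monday, Tuesday, Wednesday — 3 of them qualify.
Total: 345 + 3 = 348.

348 weekdays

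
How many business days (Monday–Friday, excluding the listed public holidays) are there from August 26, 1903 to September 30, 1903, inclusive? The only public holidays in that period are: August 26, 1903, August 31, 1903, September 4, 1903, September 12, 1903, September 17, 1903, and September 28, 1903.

21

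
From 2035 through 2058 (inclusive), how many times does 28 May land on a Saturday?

Day of week of May 28 in each year:
2035: Mon, 2036: Wed, 2037: Thu, 2038: Fri, 2039: Sat ✓, 2040: Mon, 2041: Tue, 2042: Wed, 2043: Thu, 2044: Sat ✓, 2045: Sun, 2046: Mon, 2047: Tue, 2048: Thu, 2049: Fri, 2050: Sat ✓, 2051: Sun, 2052: Tue, 2053: Wed, 2054: Thu, 2055: Fri, 2056: Sun, 2057: Mon, 2058: Tue
Saturdays: 2039, 2044, 2050.

3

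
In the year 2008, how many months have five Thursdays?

A month has five Thursdays exactly when Thursday falls within its first (length − 28) days.
Jan: 31 days, starts Tue → 5 of Tue, Wed, Thu ✓
Feb: 29 days, starts Fri → 5 of Fri
Mar: 31 days, starts Sat → 5 of Sat, Sun, Mon
Apr: 30 days, starts Tue → 5 of Tue, Wed
May: 31 days, starts Thu → 5 of Thu, Fri, Sat ✓
Jun: 30 days, starts Sun → 5 of Sun, Mon
Jul: 31 days, starts Tue → 5 of Tue, Wed, Thu ✓
Aug: 31 days, starts Fri → 5 of Fri, Sat, Sun
Sep: 30 days, starts Mon → 5 of Mon, Tue
Oct: 31 days, starts Wed → 5 of Wed, Thu, Fri ✓
Nov: 30 days, starts Sat → 5 of Sat, Sun
Dec: 31 days, starts Mon → 5 of Mon, Tue, Wed
Months with five Thursdays: Jan, May, Jul, Oct.

4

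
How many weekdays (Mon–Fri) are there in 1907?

1 January 1907 is a Tuesday.
That's 365 days from start to end, counting both.
365 = 7 × 52 + 1, so there are 52 full weeks plus 1 extra day.
Each full week contributes 5 weekdays (Mon–Fri): 52 × 5 = 260.
The 1 extra day is Tuesday — 1 of them qualifies.
Total: 260 + 1 = 261.

261 weekdays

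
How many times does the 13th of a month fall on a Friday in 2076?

The 13th falls on a Friday when the month's 13th has weekday Fri.
Jan 13 is Mon; Feb 13 is Thu; Mar 13 is Fri ✓; Apr 13 is Mon; May 13 is Wed; Jun 13 is Sat; Jul 13 is Mon; Aug 13 is Thu; Sep 13 is Sun; Oct 13 is Tue; Nov 13 is Fri ✓; Dec 13 is Sun.
Friday the 13ths: Mar, Nov.

2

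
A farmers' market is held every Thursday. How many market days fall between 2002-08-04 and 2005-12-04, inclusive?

174

2002-08-04 is a Sunday.
That's 1219 days from start to end, counting both.
1219 = 7 × 174 + 1, so there are 174 full weeks plus 1 extra day.
Each full week contributes one Thursday: 174 so far.
The 1 extra day is Sunday — none qualify.
Total: 174 + 0 = 174.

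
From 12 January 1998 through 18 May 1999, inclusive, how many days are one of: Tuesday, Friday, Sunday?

12 January 1998 is a Monday.
The range spans 492 days (inclusive of both endpoints).
492 = 7 × 70 + 2, so there are 70 full weeks plus 2 extra days.
Each full week contributes 3 days from the set (Tue, Fri, Sun): 70 × 3 = 210.
The 2 extra days are Mon, Tue — 1 of them qualifies.
Total: 210 + 1 = 211.

211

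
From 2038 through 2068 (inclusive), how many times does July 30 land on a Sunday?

4

Day of week of July 30 in each year:
2038: Fri, 2039: Sat, 2040: Mon, 2041: Tue, 2042: Wed, 2043: Thu, 2044: Sat, 2045: Sun ✓, 2046: Mon, 2047: Tue, 2048: Thu, 2049: Fri, 2050: Sat, 2051: Sun ✓, 2052: Tue, 2053: Wed, 2054: Thu, 2055: Fri, 2056: Sun ✓, 2057: Mon, 2058: Tue, 2059: Wed, 2060: Fri, 2061: Sat, 2062: Sun ✓, 2063: Mon, 2064: Wed, 2065: Thu, 2066: Fri, 2067: Sat, 2068: Mon
Sundays: 2045, 2051, 2056, 2062.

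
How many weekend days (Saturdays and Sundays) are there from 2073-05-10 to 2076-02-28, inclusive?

2073-05-10 is a Wednesday.
The range spans 1025 days (inclusive of both endpoints).
1025 = 7 × 146 + 3, so there are 146 full weeks plus 3 extra days.
Each full week contributes 2 weekend days (Sat, Sun): 146 × 2 = 292.
The 3 extra days are Wed, Thu, Fri — none qualify.
Total: 292 + 0 = 292.

292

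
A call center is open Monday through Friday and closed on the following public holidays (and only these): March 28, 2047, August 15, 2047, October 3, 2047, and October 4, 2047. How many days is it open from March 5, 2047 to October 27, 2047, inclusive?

March 5, 2047 is a Tuesday.
That's 237 days from start to end, counting both.
237 = 7 × 33 + 6, so there are 33 full weeks plus 6 extra days.
Each full week contributes 5 weekdays (Mon–Fri): 33 × 5 = 165.
The 6 extra days are Tuesday, Wednesday, Thursday, Friday, Saturday, Sunday — 4 of them qualify.
Total: 165 + 4 = 169.
Holidays: March 28, 2047 (Thu); August 15, 2047 (Thu); October 3, 2047 (Thu); October 4, 2047 (Fri).
All 4 holidays fall on weekdays, so subtract 4.
Business days: 169 − 4 = 165.

165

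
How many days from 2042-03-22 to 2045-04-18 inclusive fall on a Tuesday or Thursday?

2042-03-22 is a Saturday.
The range spans 1124 days (inclusive of both endpoints).
1124 = 7 × 160 + 4, so there are 160 full weeks plus 4 extra days.
Each full week contributes 2 days from the set (Tue, Thu): 160 × 2 = 320.
The 4 extra days are Saturday, Sunday, Monday, Tuesday — 1 of them qualifies.
Total: 320 + 1 = 321.

321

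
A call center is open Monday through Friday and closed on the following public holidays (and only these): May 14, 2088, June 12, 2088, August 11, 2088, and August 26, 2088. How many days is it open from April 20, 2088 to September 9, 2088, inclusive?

100 working days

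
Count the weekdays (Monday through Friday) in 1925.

261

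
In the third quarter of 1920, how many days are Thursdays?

14

July 1, 1920 is a Thursday.
That's 92 days from start to end, counting both.
92 = 7 × 13 + 1, so there are 13 full weeks plus 1 extra day.
Each full week contributes one Thursday: 13 so far.
The 1 extra day is Thu — 1 of them qualifies.
Total: 13 + 1 = 14.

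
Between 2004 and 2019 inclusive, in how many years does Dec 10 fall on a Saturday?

Day of week of December 10 in each year:
2004: Fri, 2005: Sat ✓, 2006: Sun, 2007: Mon, 2008: Wed, 2009: Thu, 2010: Fri, 2011: Sat ✓, 2012: Mon, 2013: Tue, 2014: Wed, 2015: Thu, 2016: Sat ✓, 2017: Sun, 2018: Mon, 2019: Tue
Saturdays: 2005, 2011, 2016.

3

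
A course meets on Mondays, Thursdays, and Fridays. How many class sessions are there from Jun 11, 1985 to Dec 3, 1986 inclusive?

Jun 11, 1985 is a Tuesday.
That's 541 days from start to end, counting both.
541 = 7 × 77 + 2, so there are 77 full weeks plus 2 extra days.
Each full week contributes 3 days from the set (Mon, Thu, Fri): 77 × 3 = 231.
The 2 extra days are Tue, Wed — none qualify.
Total: 231 + 0 = 231.

231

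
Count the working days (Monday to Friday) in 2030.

2030-01-01 is a Tuesday.
The range spans 365 days (inclusive of both endpoints).
365 = 7 × 52 + 1, so there are 52 full weeks plus 1 extra day.
Each full week contributes 5 weekdays (Mon–Fri): 52 × 5 = 260.
The 1 extra day is Tuesday — 1 of them qualifies.
Total: 260 + 1 = 261.

261 weekdays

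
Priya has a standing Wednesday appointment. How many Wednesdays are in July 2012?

4

2012-07-01 is a Sunday.
From 2012-07-01 to 2012-07-31 is 31 days inclusive.
31 = 7 × 4 + 3, so there are 4 full weeks plus 3 extra days.
Each full week contributes one Wednesday: 4 so far.
The 3 extra days are Sun, Mon, Tue — none qualify.
Total: 4 + 0 = 4.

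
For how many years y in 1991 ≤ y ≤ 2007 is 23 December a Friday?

Day of week of December 23 in each year:
1991: Mon, 1992: Wed, 1993: Thu, 1994: Fri ✓, 1995: Sat, 1996: Mon, 1997: Tue, 1998: Wed, 1999: Thu, 2000: Sat, 2001: Sun, 2002: Mon, 2003: Tue, 2004: Thu, 2005: Fri ✓, 2006: Sat, 2007: Sun
Fridays: 1994, 2005.

2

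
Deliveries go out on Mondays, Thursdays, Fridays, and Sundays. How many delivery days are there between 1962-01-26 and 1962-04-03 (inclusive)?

1962-01-26 is a Friday.
From 1962-01-26 to 1962-04-03 is 68 days inclusive.
68 = 7 × 9 + 5, so there are 9 full weeks plus 5 extra days.
Each full week contributes 4 days from the set (Mon, Thu, Fri, Sun): 9 × 4 = 36.
The 5 extra days are Friday, Saturday, Sunday, Monday, Tuesday — 3 of them qualify.
Total: 36 + 3 = 39.

39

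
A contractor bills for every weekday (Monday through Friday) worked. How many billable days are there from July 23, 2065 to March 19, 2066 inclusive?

172

July 23, 2065 is a Thursday.
From July 23, 2065 to March 19, 2066 is 240 days inclusive.
240 = 7 × 34 + 2, so there are 34 full weeks plus 2 extra days.
Each full week contributes 5 weekdays (Mon–Fri): 34 × 5 = 170.
The 2 extra days are Thu, Fri — 2 of them qualify.
Total: 170 + 2 = 172.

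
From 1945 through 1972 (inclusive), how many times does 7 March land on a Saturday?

Day of week of March 7 in each year:
1945: Wed, 1946: Thu, 1947: Fri, 1948: Sun, 1949: Mon, 1950: Tue, 1951: Wed, 1952: Fri, 1953: Sat ✓, 1954: Sun, 1955: Mon, 1956: Wed, 1957: Thu, 1958: Fri, 1959: Sat ✓, 1960: Mon, 1961: Tue, 1962: Wed, 1963: Thu, 1964: Sat ✓, 1965: Sun, 1966: Mon, 1967: Tue, 1968: Thu, 1969: Fri, 1970: Sat ✓, 1971: Sun, 1972: Tue
Saturdays: 1953, 1959, 1964, 1970.

4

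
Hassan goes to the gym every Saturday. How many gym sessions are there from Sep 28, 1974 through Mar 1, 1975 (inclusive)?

Sep 28, 1974 is a Saturday.
The range spans 155 days (inclusive of both endpoints).
155 = 7 × 22 + 1, so there are 22 full weeks plus 1 extra day.
Each full week contributes one Saturday: 22 so far.
The 1 extra day is Saturday — 1 of them qualifies.
Total: 22 + 1 = 23.

23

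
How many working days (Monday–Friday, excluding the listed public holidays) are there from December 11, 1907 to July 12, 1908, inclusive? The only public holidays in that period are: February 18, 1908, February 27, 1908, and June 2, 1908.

150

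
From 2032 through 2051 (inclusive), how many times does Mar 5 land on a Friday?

Day of week of March 5 in each year:
2032: Fri ✓, 2033: Sat, 2034: Sun, 2035: Mon, 2036: Wed, 2037: Thu, 2038: Fri ✓, 2039: Sat, 2040: Mon, 2041: Tue, 2042: Wed, 2043: Thu, 2044: Sat, 2045: Sun, 2046: Mon, 2047: Tue, 2048: Thu, 2049: Fri ✓, 2050: Sat, 2051: Sun
Fridays: 2032, 2038, 2049.

3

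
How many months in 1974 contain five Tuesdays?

A month has five Tuesdays exactly when Tuesday falls within its first (length − 28) days.
Jan: 31 days, starts Tue → 5 of Tue, Wed, Thu ✓
Feb: 28 days, starts Fri → 5 of (none)
Mar: 31 days, starts Fri → 5 of Fri, Sat, Sun
Apr: 30 days, starts Mon → 5 of Mon, Tue ✓
May: 31 days, starts Wed → 5 of Wed, Thu, Fri
Jun: 30 days, starts Sat → 5 of Sat, Sun
Jul: 31 days, starts Mon → 5 of Mon, Tue, Wed ✓
Aug: 31 days, starts Thu → 5 of Thu, Fri, Sat
Sep: 30 days, starts Sun → 5 of Sun, Mon
Oct: 31 days, starts Tue → 5 of Tue, Wed, Thu ✓
Nov: 30 days, starts Fri → 5 of Fri, Sat
Dec: 31 days, starts Sun → 5 of Sun, Mon, Tue ✓
Months with five Tuesdays: Jan, Apr, Jul, Oct, Dec.

5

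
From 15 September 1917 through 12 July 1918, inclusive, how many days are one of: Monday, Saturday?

86

15 September 1917 is a Saturday.
That's 301 days from start to end, counting both.
301 = 7 × 43, so the span is exactly 43 full weeks.
Each full week contributes 2 days from the set (Mon, Sat): 43 × 2 = 86.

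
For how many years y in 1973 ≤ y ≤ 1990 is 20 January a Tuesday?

Day of week of January 20 in each year:
1973: Sat, 1974: Sun, 1975: Mon, 1976: Tue ✓, 1977: Thu, 1978: Fri, 1979: Sat, 1980: Sun, 1981: Tue ✓, 1982: Wed, 1983: Thu, 1984: Fri, 1985: Sun, 1986: Mon, 1987: Tue ✓, 1988: Wed, 1989: Fri, 1990: Sat
Tuesdays: 1976, 1981, 1987.

3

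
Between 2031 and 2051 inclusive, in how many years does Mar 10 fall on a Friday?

3

Day of week of March 10 in each year:
2031: Mon, 2032: Wed, 2033: Thu, 2034: Fri ✓, 2035: Sat, 2036: Mon, 2037: Tue, 2038: Wed, 2039: Thu, 2040: Sat, 2041: Sun, 2042: Mon, 2043: Tue, 2044: Thu, 2045: Fri ✓, 2046: Sat, 2047: Sun, 2048: Tue, 2049: Wed, 2050: Thu, 2051: Fri ✓
Fridays: 2034, 2045, 2051.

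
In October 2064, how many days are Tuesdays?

October 1, 2064 is a Wednesday.
That's 31 days from start to end, counting both.
31 = 7 × 4 + 3, so there are 4 full weeks plus 3 extra days.
Each full week contributes one Tuesday: 4 so far.
The 3 extra days are Wednesday, Thursday, Friday — none qualify.
Total: 4 + 0 = 4.

4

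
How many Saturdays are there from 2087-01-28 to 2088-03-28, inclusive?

2087-01-28 is a Tuesday.
That's 426 days from start to end, counting both.
426 = 7 × 60 + 6, so there are 60 full weeks plus 6 extra days.
Each full week contributes one Saturday: 60 so far.
The 6 extra days are Tue, Wed, Thu, Fri, Sat, Sun — 1 of them qualifies.
Total: 60 + 1 = 61.

61 Saturdays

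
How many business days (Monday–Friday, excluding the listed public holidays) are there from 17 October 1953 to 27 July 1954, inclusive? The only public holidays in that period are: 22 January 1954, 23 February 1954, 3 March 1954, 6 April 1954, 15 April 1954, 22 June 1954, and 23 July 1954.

195

17 October 1953 is a Saturday.
From 17 October 1953 to 27 July 1954 is 284 days inclusive.
284 = 7 × 40 + 4, so there are 40 full weeks plus 4 extra days.
Each full week contributes 5 weekdays (Mon–Fri): 40 × 5 = 200.
The 4 extra days are Saturday, Sunday, Monday, Tuesday — 2 of them qualify.
Total: 200 + 2 = 202.
Holidays: 22 January 1954 (Fri); 23 February 1954 (Tue); 3 March 1954 (Wed); 6 April 1954 (Tue); 15 April 1954 (Thu); 22 June 1954 (Tue); 23 July 1954 (Fri).
All 7 holidays fall on weekdays, so subtract 7.
Business days: 202 − 7 = 195.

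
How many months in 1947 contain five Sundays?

A month has five Sundays exactly when Sunday falls within its first (length − 28) days.
Jan: 31 days, starts Wed → 5 of Wed, Thu, Fri
Feb: 28 days, starts Sat → 5 of (none)
Mar: 31 days, starts Sat → 5 of Sat, Sun, Mon ✓
Apr: 30 days, starts Tue → 5 of Tue, Wed
May: 31 days, starts Thu → 5 of Thu, Fri, Sat
Jun: 30 days, starts Sun → 5 of Sun, Mon ✓
Jul: 31 days, starts Tue → 5 of Tue, Wed, Thu
Aug: 31 days, starts Fri → 5 of Fri, Sat, Sun ✓
Sep: 30 days, starts Mon → 5 of Mon, Tue
Oct: 31 days, starts Wed → 5 of Wed, Thu, Fri
Nov: 30 days, starts Sat → 5 of Sat, Sun ✓
Dec: 31 days, starts Mon → 5 of Mon, Tue, Wed
Months with five Sundays: Mar, Jun, Aug, Nov.

4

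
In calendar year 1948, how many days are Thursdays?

1948-01-01 is a Thursday.
The range spans 366 days (inclusive of both endpoints).
366 = 7 × 52 + 2, so there are 52 full weeks plus 2 extra days.
Each full week contributes one Thursday: 52 so far.
The 2 extra days are Thu, Fri — 1 of them qualifies.
Total: 52 + 1 = 53.

53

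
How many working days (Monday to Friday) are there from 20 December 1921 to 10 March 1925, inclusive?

841 weekdays

20 December 1921 is a Tuesday.
From 20 December 1921 to 10 March 1925 is 1177 days inclusive.
1177 = 7 × 168 + 1, so there are 168 full weeks plus 1 extra day.
Each full week contributes 5 weekdays (Mon–Fri): 168 × 5 = 840.
The 1 extra day is Tue — 1 of them qualifies.
Total: 840 + 1 = 841.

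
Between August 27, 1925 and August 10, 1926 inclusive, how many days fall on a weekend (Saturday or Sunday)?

100

August 27, 1925 is a Thursday.
From August 27, 1925 to August 10, 1926 is 349 days inclusive.
349 = 7 × 49 + 6, so there are 49 full weeks plus 6 extra days.
Each full week contributes 2 weekend days (Sat, Sun): 49 × 2 = 98.
The 6 extra days are Thursday, Friday, Saturday, Sunday, Monday, Tuesday — 2 of them qualify.
Total: 98 + 2 = 100.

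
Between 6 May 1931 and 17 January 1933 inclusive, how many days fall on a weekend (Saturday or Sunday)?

6 May 1931 is a Wednesday.
The range spans 623 days (inclusive of both endpoints).
623 = 7 × 89, so the span is exactly 89 full weeks.
Each full week contributes 2 weekend days (Sat, Sun): 89 × 2 = 178.
Total: 178.

178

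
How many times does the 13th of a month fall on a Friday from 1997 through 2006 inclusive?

16

Friday-the-13ths by year:
1997: Jun
1998: Feb, Mar, Nov
1999: Aug
2000: Oct
2001: Apr, Jul
2002: Sep, Dec
2003: Jun
2004: Feb, Aug
2005: May
2006: Jan, Oct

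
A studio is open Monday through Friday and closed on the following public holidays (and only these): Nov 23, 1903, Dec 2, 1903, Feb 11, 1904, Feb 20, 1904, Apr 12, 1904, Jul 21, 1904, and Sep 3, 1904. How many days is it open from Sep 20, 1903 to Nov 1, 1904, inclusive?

287 working days

Sep 20, 1903 is a Sunday.
The range spans 409 days (inclusive of both endpoints).
409 = 7 × 58 + 3, so there are 58 full weeks plus 3 extra days.
Each full week contributes 5 weekdays (Mon–Fri): 58 × 5 = 290.
The 3 extra days are Sunday, Monday, Tuesday — 2 of them qualify.
Total: 290 + 2 = 292.
Holidays: Nov 23, 1903 (Mon); Dec 2, 1903 (Wed); Feb 11, 1904 (Thu); Feb 20, 1904 (Sat); Apr 12, 1904 (Tue); Jul 21, 1904 (Thu); Sep 3, 1904 (Sat).
5 of the 7 holidays fall on weekdays; the rest are weekends and were already excluded.
Business days: 292 − 5 = 287.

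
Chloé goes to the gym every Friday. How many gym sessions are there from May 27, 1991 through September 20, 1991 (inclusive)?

May 27, 1991 is a Monday.
That's 117 days from start to end, counting both.
117 = 7 × 16 + 5, so there are 16 full weeks plus 5 extra days.
Each full week contributes one Friday: 16 so far.
The 5 extra days are Monday, Tuesday, Wednesday, Thursday, Friday — 1 of them qualifies.
Total: 16 + 1 = 17.

17 Fridays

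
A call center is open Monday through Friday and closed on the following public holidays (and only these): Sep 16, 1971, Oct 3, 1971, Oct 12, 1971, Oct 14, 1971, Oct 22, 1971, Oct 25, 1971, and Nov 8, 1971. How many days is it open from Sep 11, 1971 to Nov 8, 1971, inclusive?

35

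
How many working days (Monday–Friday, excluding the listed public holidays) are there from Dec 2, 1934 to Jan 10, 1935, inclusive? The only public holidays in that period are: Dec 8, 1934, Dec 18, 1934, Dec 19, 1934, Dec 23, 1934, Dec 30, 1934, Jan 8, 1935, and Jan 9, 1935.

25 working days

Dec 2, 1934 is a Sunday.
The range spans 40 days (inclusive of both endpoints).
40 = 7 × 5 + 5, so there are 5 full weeks plus 5 extra days.
Each full week contributes 5 weekdays (Mon–Fri): 5 × 5 = 25.
The 5 extra days are Sunday, Monday, Tuesday, Wednesday, Thursday — 4 of them qualify.
Total: 25 + 4 = 29.
Holidays: Dec 8, 1934 (Sat); Dec 18, 1934 (Tue); Dec 19, 1934 (Wed); Dec 23, 1934 (Sun); Dec 30, 1934 (Sun); Jan 8, 1935 (Tue); Jan 9, 1935 (Wed).
4 of the 7 holidays fall on weekdays; the rest are weekends and were already excluded.
Business days: 29 − 4 = 25.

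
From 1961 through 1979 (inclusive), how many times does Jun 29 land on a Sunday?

Day of week of June 29 in each year:
1961: Thu, 1962: Fri, 1963: Sat, 1964: Mon, 1965: Tue, 1966: Wed, 1967: Thu, 1968: Sat, 1969: Sun ✓, 1970: Mon, 1971: Tue, 1972: Thu, 1973: Fri, 1974: Sat, 1975: Sun ✓, 1976: Tue, 1977: Wed, 1978: Thu, 1979: Fri
Sundays: 1969, 1975.

2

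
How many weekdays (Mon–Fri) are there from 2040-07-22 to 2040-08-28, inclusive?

2040-07-22 is a Sunday.
That's 38 days from start to end, counting both.
38 = 7 × 5 + 3, so there are 5 full weeks plus 3 extra days.
Each full week contributes 5 weekdays (Mon–Fri): 5 × 5 = 25.
The 3 extra days are Sunday, Monday, Tuesday — 2 of them qualify.
Total: 25 + 2 = 27.

27 weekdays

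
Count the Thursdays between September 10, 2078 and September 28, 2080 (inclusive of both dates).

107

September 10, 2078 is a Saturday.
From September 10, 2078 to September 28, 2080 is 750 days inclusive.
750 = 7 × 107 + 1, so there are 107 full weeks plus 1 extra day.
Each full week contributes one Thursday: 107 so far.
The 1 extra day is Saturday — none qualify.
Total: 107 + 0 = 107.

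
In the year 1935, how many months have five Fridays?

A month has five Fridays exactly when Friday falls within its first (length − 28) days.
Jan: 31 days, starts Tue → 5 of Tue, Wed, Thu
Feb: 28 days, starts Fri → 5 of (none)
Mar: 31 days, starts Fri → 5 of Fri, Sat, Sun ✓
Apr: 30 days, starts Mon → 5 of Mon, Tue
May: 31 days, starts Wed → 5 of Wed, Thu, Fri ✓
Jun: 30 days, starts Sat → 5 of Sat, Sun
Jul: 31 days, starts Mon → 5 of Mon, Tue, Wed
Aug: 31 days, starts Thu → 5 of Thu, Fri, Sat ✓
Sep: 30 days, starts Sun → 5 of Sun, Mon
Oct: 31 days, starts Tue → 5 of Tue, Wed, Thu
Nov: 30 days, starts Fri → 5 of Fri, Sat ✓
Dec: 31 days, starts Sun → 5 of Sun, Mon, Tue
Months with five Fridays: Mar, May, Aug, Nov.

4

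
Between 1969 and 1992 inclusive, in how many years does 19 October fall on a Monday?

4

Day of week of October 19 in each year:
1969: Sun, 1970: Mon ✓, 1971: Tue, 1972: Thu, 1973: Fri, 1974: Sat, 1975: Sun, 1976: Tue, 1977: Wed, 1978: Thu, 1979: Fri, 1980: Sun, 1981: Mon ✓, 1982: Tue, 1983: Wed, 1984: Fri, 1985: Sat, 1986: Sun, 1987: Mon ✓, 1988: Wed, 1989: Thu, 1990: Fri, 1991: Sat, 1992: Mon ✓
Mondays: 1970, 1981, 1987, 1992.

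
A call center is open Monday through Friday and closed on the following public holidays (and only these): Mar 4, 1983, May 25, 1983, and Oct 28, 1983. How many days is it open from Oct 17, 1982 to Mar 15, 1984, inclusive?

Oct 17, 1982 is a Sunday.
The range spans 516 days (inclusive of both endpoints).
516 = 7 × 73 + 5, so there are 73 full weeks plus 5 extra days.
Each full week contributes 5 weekdays (Mon–Fri): 73 × 5 = 365.
The 5 extra days are Sun, Mon, Tue, Wed, Thu — 4 of them qualify.
Total: 365 + 4 = 369.
Holidays: Mar 4, 1983 (Fri); May 25, 1983 (Wed); Oct 28, 1983 (Fri).
All 3 holidays fall on weekdays, so subtract 3.
Business days: 369 − 3 = 366.

366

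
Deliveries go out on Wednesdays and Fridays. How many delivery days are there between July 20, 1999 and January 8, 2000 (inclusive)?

50

July 20, 1999 is a Tuesday.
From July 20, 1999 to January 8, 2000 is 173 days inclusive.
173 = 7 × 24 + 5, so there are 24 full weeks plus 5 extra days.
Each full week contributes 2 days from the set (Wed, Fri): 24 × 2 = 48.
The 5 extra days are Tuesday, Wednesday, Thursday, Friday, Saturday — 2 of them qualify.
Total: 48 + 2 = 50.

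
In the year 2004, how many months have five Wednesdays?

4

A month has five Wednesdays exactly when Wednesday falls within its first (length − 28) days.
Jan: 31 days, starts Thu → 5 of Thu, Fri, Sat
Feb: 29 days, starts Sun → 5 of Sun
Mar: 31 days, starts Mon → 5 of Mon, Tue, Wed ✓
Apr: 30 days, starts Thu → 5 of Thu, Fri
May: 31 days, starts Sat → 5 of Sat, Sun, Mon
Jun: 30 days, starts Tue → 5 of Tue, Wed ✓
Jul: 31 days, starts Thu → 5 of Thu, Fri, Sat
Aug: 31 days, starts Sun → 5 of Sun, Mon, Tue
Sep: 30 days, starts Wed → 5 of Wed, Thu ✓
Oct: 31 days, starts Fri → 5 of Fri, Sat, Sun
Nov: 30 days, starts Mon → 5 of Mon, Tue
Dec: 31 days, starts Wed → 5 of Wed, Thu, Fri ✓
Months with five Wednesdays: Mar, Jun, Sep, Dec.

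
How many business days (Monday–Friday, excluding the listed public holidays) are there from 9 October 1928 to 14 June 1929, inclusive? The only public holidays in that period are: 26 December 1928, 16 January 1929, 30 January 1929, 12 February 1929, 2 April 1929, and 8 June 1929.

174

9 October 1928 is a Tuesday.
The range spans 249 days (inclusive of both endpoints).
249 = 7 × 35 + 4, so there are 35 full weeks plus 4 extra days.
Each full week contributes 5 weekdays (Mon–Fri): 35 × 5 = 175.
The 4 extra days are Tuesday, Wednesday, Thursday, Friday — 4 of them qualify.
Total: 175 + 4 = 179.
Holidays: 26 December 1928 (Wed); 16 January 1929 (Wed); 30 January 1929 (Wed); 12 February 1929 (Tue); 2 April 1929 (Tue); 8 June 1929 (Sat).
5 of the 6 holidays fall on weekdays; the rest are weekends and were already excluded.
Business days: 179 − 5 = 174.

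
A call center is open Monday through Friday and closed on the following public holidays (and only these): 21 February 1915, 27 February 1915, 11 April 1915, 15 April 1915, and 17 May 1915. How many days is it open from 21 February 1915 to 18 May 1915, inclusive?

60 business days

21 February 1915 is a Sunday.
That's 87 days from start to end, counting both.
87 = 7 × 12 + 3, so there are 12 full weeks plus 3 extra days.
Each full week contributes 5 weekdays (Mon–Fri): 12 × 5 = 60.
The 3 extra days are Sunday, Monday, Tuesday — 2 of them qualify.
Total: 60 + 2 = 62.
Holidays: 21 February 1915 (Sun); 27 February 1915 (Sat); 11 April 1915 (Sun); 15 April 1915 (Thu); 17 May 1915 (Mon).
2 of the 5 holidays fall on weekdays; the rest are weekends and were already excluded.
Business days: 62 − 2 = 60.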